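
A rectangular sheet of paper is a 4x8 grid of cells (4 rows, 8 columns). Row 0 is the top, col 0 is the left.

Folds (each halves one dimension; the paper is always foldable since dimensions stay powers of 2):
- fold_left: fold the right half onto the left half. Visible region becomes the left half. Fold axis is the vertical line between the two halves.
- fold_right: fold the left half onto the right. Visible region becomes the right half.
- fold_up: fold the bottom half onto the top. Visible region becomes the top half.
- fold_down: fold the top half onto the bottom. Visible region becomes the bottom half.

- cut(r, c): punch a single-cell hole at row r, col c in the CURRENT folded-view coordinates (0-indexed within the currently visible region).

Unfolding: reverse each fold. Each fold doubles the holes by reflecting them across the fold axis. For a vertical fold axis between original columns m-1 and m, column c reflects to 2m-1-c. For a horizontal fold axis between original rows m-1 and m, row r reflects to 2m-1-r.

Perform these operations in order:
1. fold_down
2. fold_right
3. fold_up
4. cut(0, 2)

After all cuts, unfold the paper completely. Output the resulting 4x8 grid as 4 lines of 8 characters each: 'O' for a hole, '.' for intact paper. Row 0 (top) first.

Op 1 fold_down: fold axis h@2; visible region now rows[2,4) x cols[0,8) = 2x8
Op 2 fold_right: fold axis v@4; visible region now rows[2,4) x cols[4,8) = 2x4
Op 3 fold_up: fold axis h@3; visible region now rows[2,3) x cols[4,8) = 1x4
Op 4 cut(0, 2): punch at orig (2,6); cuts so far [(2, 6)]; region rows[2,3) x cols[4,8) = 1x4
Unfold 1 (reflect across h@3): 2 holes -> [(2, 6), (3, 6)]
Unfold 2 (reflect across v@4): 4 holes -> [(2, 1), (2, 6), (3, 1), (3, 6)]
Unfold 3 (reflect across h@2): 8 holes -> [(0, 1), (0, 6), (1, 1), (1, 6), (2, 1), (2, 6), (3, 1), (3, 6)]

Answer: .O....O.
.O....O.
.O....O.
.O....O.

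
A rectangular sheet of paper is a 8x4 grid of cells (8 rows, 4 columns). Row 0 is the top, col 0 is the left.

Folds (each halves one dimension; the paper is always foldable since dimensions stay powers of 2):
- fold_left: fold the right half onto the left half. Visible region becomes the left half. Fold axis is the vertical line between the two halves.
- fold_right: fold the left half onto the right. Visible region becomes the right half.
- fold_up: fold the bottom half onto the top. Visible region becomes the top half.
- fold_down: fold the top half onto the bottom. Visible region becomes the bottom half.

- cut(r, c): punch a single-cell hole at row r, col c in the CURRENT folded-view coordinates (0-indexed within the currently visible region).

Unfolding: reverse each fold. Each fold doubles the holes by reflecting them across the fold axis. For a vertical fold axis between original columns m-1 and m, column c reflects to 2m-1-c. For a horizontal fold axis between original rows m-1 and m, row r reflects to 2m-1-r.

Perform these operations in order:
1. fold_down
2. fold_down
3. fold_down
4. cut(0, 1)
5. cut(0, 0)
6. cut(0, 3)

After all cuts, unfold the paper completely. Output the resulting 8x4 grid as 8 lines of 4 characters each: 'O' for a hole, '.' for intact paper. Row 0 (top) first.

Op 1 fold_down: fold axis h@4; visible region now rows[4,8) x cols[0,4) = 4x4
Op 2 fold_down: fold axis h@6; visible region now rows[6,8) x cols[0,4) = 2x4
Op 3 fold_down: fold axis h@7; visible region now rows[7,8) x cols[0,4) = 1x4
Op 4 cut(0, 1): punch at orig (7,1); cuts so far [(7, 1)]; region rows[7,8) x cols[0,4) = 1x4
Op 5 cut(0, 0): punch at orig (7,0); cuts so far [(7, 0), (7, 1)]; region rows[7,8) x cols[0,4) = 1x4
Op 6 cut(0, 3): punch at orig (7,3); cuts so far [(7, 0), (7, 1), (7, 3)]; region rows[7,8) x cols[0,4) = 1x4
Unfold 1 (reflect across h@7): 6 holes -> [(6, 0), (6, 1), (6, 3), (7, 0), (7, 1), (7, 3)]
Unfold 2 (reflect across h@6): 12 holes -> [(4, 0), (4, 1), (4, 3), (5, 0), (5, 1), (5, 3), (6, 0), (6, 1), (6, 3), (7, 0), (7, 1), (7, 3)]
Unfold 3 (reflect across h@4): 24 holes -> [(0, 0), (0, 1), (0, 3), (1, 0), (1, 1), (1, 3), (2, 0), (2, 1), (2, 3), (3, 0), (3, 1), (3, 3), (4, 0), (4, 1), (4, 3), (5, 0), (5, 1), (5, 3), (6, 0), (6, 1), (6, 3), (7, 0), (7, 1), (7, 3)]

Answer: OO.O
OO.O
OO.O
OO.O
OO.O
OO.O
OO.O
OO.O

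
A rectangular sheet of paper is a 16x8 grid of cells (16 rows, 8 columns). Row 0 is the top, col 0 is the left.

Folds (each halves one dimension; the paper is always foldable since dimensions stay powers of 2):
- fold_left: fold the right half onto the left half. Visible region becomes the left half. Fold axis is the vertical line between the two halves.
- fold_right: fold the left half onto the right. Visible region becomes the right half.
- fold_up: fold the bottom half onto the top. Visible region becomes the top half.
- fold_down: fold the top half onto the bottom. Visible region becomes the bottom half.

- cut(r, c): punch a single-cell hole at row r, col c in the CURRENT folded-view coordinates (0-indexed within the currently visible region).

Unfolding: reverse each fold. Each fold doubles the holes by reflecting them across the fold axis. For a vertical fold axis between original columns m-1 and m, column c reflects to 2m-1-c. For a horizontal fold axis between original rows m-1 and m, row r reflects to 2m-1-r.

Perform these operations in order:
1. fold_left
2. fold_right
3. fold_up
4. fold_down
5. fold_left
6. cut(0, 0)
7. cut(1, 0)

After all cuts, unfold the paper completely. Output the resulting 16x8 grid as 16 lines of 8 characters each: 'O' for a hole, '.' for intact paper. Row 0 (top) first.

Answer: ........
........
OOOOOOOO
OOOOOOOO
OOOOOOOO
OOOOOOOO
........
........
........
........
OOOOOOOO
OOOOOOOO
OOOOOOOO
OOOOOOOO
........
........

Derivation:
Op 1 fold_left: fold axis v@4; visible region now rows[0,16) x cols[0,4) = 16x4
Op 2 fold_right: fold axis v@2; visible region now rows[0,16) x cols[2,4) = 16x2
Op 3 fold_up: fold axis h@8; visible region now rows[0,8) x cols[2,4) = 8x2
Op 4 fold_down: fold axis h@4; visible region now rows[4,8) x cols[2,4) = 4x2
Op 5 fold_left: fold axis v@3; visible region now rows[4,8) x cols[2,3) = 4x1
Op 6 cut(0, 0): punch at orig (4,2); cuts so far [(4, 2)]; region rows[4,8) x cols[2,3) = 4x1
Op 7 cut(1, 0): punch at orig (5,2); cuts so far [(4, 2), (5, 2)]; region rows[4,8) x cols[2,3) = 4x1
Unfold 1 (reflect across v@3): 4 holes -> [(4, 2), (4, 3), (5, 2), (5, 3)]
Unfold 2 (reflect across h@4): 8 holes -> [(2, 2), (2, 3), (3, 2), (3, 3), (4, 2), (4, 3), (5, 2), (5, 3)]
Unfold 3 (reflect across h@8): 16 holes -> [(2, 2), (2, 3), (3, 2), (3, 3), (4, 2), (4, 3), (5, 2), (5, 3), (10, 2), (10, 3), (11, 2), (11, 3), (12, 2), (12, 3), (13, 2), (13, 3)]
Unfold 4 (reflect across v@2): 32 holes -> [(2, 0), (2, 1), (2, 2), (2, 3), (3, 0), (3, 1), (3, 2), (3, 3), (4, 0), (4, 1), (4, 2), (4, 3), (5, 0), (5, 1), (5, 2), (5, 3), (10, 0), (10, 1), (10, 2), (10, 3), (11, 0), (11, 1), (11, 2), (11, 3), (12, 0), (12, 1), (12, 2), (12, 3), (13, 0), (13, 1), (13, 2), (13, 3)]
Unfold 5 (reflect across v@4): 64 holes -> [(2, 0), (2, 1), (2, 2), (2, 3), (2, 4), (2, 5), (2, 6), (2, 7), (3, 0), (3, 1), (3, 2), (3, 3), (3, 4), (3, 5), (3, 6), (3, 7), (4, 0), (4, 1), (4, 2), (4, 3), (4, 4), (4, 5), (4, 6), (4, 7), (5, 0), (5, 1), (5, 2), (5, 3), (5, 4), (5, 5), (5, 6), (5, 7), (10, 0), (10, 1), (10, 2), (10, 3), (10, 4), (10, 5), (10, 6), (10, 7), (11, 0), (11, 1), (11, 2), (11, 3), (11, 4), (11, 5), (11, 6), (11, 7), (12, 0), (12, 1), (12, 2), (12, 3), (12, 4), (12, 5), (12, 6), (12, 7), (13, 0), (13, 1), (13, 2), (13, 3), (13, 4), (13, 5), (13, 6), (13, 7)]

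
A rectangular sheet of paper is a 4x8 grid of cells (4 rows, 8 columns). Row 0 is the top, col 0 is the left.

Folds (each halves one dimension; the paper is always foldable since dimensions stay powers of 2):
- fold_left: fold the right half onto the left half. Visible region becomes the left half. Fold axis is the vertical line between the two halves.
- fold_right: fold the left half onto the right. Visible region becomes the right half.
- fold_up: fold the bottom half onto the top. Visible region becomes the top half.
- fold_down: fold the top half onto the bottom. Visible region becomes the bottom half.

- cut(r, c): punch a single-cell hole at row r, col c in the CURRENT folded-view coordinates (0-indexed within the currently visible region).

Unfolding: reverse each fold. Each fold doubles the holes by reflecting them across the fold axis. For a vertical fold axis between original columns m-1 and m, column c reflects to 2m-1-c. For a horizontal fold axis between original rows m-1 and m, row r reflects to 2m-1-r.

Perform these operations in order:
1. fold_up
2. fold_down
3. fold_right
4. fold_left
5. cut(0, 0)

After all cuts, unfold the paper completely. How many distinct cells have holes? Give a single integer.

Answer: 16

Derivation:
Op 1 fold_up: fold axis h@2; visible region now rows[0,2) x cols[0,8) = 2x8
Op 2 fold_down: fold axis h@1; visible region now rows[1,2) x cols[0,8) = 1x8
Op 3 fold_right: fold axis v@4; visible region now rows[1,2) x cols[4,8) = 1x4
Op 4 fold_left: fold axis v@6; visible region now rows[1,2) x cols[4,6) = 1x2
Op 5 cut(0, 0): punch at orig (1,4); cuts so far [(1, 4)]; region rows[1,2) x cols[4,6) = 1x2
Unfold 1 (reflect across v@6): 2 holes -> [(1, 4), (1, 7)]
Unfold 2 (reflect across v@4): 4 holes -> [(1, 0), (1, 3), (1, 4), (1, 7)]
Unfold 3 (reflect across h@1): 8 holes -> [(0, 0), (0, 3), (0, 4), (0, 7), (1, 0), (1, 3), (1, 4), (1, 7)]
Unfold 4 (reflect across h@2): 16 holes -> [(0, 0), (0, 3), (0, 4), (0, 7), (1, 0), (1, 3), (1, 4), (1, 7), (2, 0), (2, 3), (2, 4), (2, 7), (3, 0), (3, 3), (3, 4), (3, 7)]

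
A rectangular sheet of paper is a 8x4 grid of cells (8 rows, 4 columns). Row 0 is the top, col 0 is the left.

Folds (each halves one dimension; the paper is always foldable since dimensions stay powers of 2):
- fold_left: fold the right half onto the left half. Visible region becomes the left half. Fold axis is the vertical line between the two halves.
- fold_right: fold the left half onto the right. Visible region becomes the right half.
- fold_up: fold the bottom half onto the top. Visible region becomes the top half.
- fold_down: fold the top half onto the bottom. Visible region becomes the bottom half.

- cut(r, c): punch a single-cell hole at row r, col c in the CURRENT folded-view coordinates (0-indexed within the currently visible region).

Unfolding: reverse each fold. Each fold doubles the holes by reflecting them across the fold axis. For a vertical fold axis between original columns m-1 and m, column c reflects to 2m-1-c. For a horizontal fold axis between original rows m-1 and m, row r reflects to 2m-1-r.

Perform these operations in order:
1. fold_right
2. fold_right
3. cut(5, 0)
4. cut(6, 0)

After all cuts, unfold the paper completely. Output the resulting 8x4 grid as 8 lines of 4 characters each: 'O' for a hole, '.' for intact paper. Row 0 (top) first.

Op 1 fold_right: fold axis v@2; visible region now rows[0,8) x cols[2,4) = 8x2
Op 2 fold_right: fold axis v@3; visible region now rows[0,8) x cols[3,4) = 8x1
Op 3 cut(5, 0): punch at orig (5,3); cuts so far [(5, 3)]; region rows[0,8) x cols[3,4) = 8x1
Op 4 cut(6, 0): punch at orig (6,3); cuts so far [(5, 3), (6, 3)]; region rows[0,8) x cols[3,4) = 8x1
Unfold 1 (reflect across v@3): 4 holes -> [(5, 2), (5, 3), (6, 2), (6, 3)]
Unfold 2 (reflect across v@2): 8 holes -> [(5, 0), (5, 1), (5, 2), (5, 3), (6, 0), (6, 1), (6, 2), (6, 3)]

Answer: ....
....
....
....
....
OOOO
OOOO
....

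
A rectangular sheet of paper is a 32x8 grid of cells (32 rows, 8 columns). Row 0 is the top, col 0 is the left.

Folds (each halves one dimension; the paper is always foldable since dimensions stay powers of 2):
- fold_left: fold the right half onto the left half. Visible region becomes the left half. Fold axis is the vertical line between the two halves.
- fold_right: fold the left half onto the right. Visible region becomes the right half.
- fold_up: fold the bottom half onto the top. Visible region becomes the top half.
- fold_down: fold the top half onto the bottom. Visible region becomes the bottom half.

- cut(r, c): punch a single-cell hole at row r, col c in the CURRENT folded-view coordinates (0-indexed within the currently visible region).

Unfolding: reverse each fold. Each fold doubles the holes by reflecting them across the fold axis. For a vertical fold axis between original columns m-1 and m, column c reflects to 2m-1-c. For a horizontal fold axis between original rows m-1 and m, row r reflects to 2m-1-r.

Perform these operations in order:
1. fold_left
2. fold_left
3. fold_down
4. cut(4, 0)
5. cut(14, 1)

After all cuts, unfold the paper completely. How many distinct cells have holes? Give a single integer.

Answer: 16

Derivation:
Op 1 fold_left: fold axis v@4; visible region now rows[0,32) x cols[0,4) = 32x4
Op 2 fold_left: fold axis v@2; visible region now rows[0,32) x cols[0,2) = 32x2
Op 3 fold_down: fold axis h@16; visible region now rows[16,32) x cols[0,2) = 16x2
Op 4 cut(4, 0): punch at orig (20,0); cuts so far [(20, 0)]; region rows[16,32) x cols[0,2) = 16x2
Op 5 cut(14, 1): punch at orig (30,1); cuts so far [(20, 0), (30, 1)]; region rows[16,32) x cols[0,2) = 16x2
Unfold 1 (reflect across h@16): 4 holes -> [(1, 1), (11, 0), (20, 0), (30, 1)]
Unfold 2 (reflect across v@2): 8 holes -> [(1, 1), (1, 2), (11, 0), (11, 3), (20, 0), (20, 3), (30, 1), (30, 2)]
Unfold 3 (reflect across v@4): 16 holes -> [(1, 1), (1, 2), (1, 5), (1, 6), (11, 0), (11, 3), (11, 4), (11, 7), (20, 0), (20, 3), (20, 4), (20, 7), (30, 1), (30, 2), (30, 5), (30, 6)]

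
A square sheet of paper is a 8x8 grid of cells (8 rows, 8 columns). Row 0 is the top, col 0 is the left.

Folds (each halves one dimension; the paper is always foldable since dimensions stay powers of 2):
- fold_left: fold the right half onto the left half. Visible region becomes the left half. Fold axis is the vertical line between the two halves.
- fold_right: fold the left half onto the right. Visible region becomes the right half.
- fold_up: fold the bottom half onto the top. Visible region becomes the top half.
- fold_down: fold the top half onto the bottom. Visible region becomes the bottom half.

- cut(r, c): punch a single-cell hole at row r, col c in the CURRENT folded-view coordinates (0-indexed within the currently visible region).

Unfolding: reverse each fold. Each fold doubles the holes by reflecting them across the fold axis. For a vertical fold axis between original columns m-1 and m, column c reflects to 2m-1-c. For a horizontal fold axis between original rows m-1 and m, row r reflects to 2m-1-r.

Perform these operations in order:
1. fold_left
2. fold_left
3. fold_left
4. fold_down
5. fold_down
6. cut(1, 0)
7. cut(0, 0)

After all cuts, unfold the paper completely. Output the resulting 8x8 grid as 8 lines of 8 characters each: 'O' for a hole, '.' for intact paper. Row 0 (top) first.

Op 1 fold_left: fold axis v@4; visible region now rows[0,8) x cols[0,4) = 8x4
Op 2 fold_left: fold axis v@2; visible region now rows[0,8) x cols[0,2) = 8x2
Op 3 fold_left: fold axis v@1; visible region now rows[0,8) x cols[0,1) = 8x1
Op 4 fold_down: fold axis h@4; visible region now rows[4,8) x cols[0,1) = 4x1
Op 5 fold_down: fold axis h@6; visible region now rows[6,8) x cols[0,1) = 2x1
Op 6 cut(1, 0): punch at orig (7,0); cuts so far [(7, 0)]; region rows[6,8) x cols[0,1) = 2x1
Op 7 cut(0, 0): punch at orig (6,0); cuts so far [(6, 0), (7, 0)]; region rows[6,8) x cols[0,1) = 2x1
Unfold 1 (reflect across h@6): 4 holes -> [(4, 0), (5, 0), (6, 0), (7, 0)]
Unfold 2 (reflect across h@4): 8 holes -> [(0, 0), (1, 0), (2, 0), (3, 0), (4, 0), (5, 0), (6, 0), (7, 0)]
Unfold 3 (reflect across v@1): 16 holes -> [(0, 0), (0, 1), (1, 0), (1, 1), (2, 0), (2, 1), (3, 0), (3, 1), (4, 0), (4, 1), (5, 0), (5, 1), (6, 0), (6, 1), (7, 0), (7, 1)]
Unfold 4 (reflect across v@2): 32 holes -> [(0, 0), (0, 1), (0, 2), (0, 3), (1, 0), (1, 1), (1, 2), (1, 3), (2, 0), (2, 1), (2, 2), (2, 3), (3, 0), (3, 1), (3, 2), (3, 3), (4, 0), (4, 1), (4, 2), (4, 3), (5, 0), (5, 1), (5, 2), (5, 3), (6, 0), (6, 1), (6, 2), (6, 3), (7, 0), (7, 1), (7, 2), (7, 3)]
Unfold 5 (reflect across v@4): 64 holes -> [(0, 0), (0, 1), (0, 2), (0, 3), (0, 4), (0, 5), (0, 6), (0, 7), (1, 0), (1, 1), (1, 2), (1, 3), (1, 4), (1, 5), (1, 6), (1, 7), (2, 0), (2, 1), (2, 2), (2, 3), (2, 4), (2, 5), (2, 6), (2, 7), (3, 0), (3, 1), (3, 2), (3, 3), (3, 4), (3, 5), (3, 6), (3, 7), (4, 0), (4, 1), (4, 2), (4, 3), (4, 4), (4, 5), (4, 6), (4, 7), (5, 0), (5, 1), (5, 2), (5, 3), (5, 4), (5, 5), (5, 6), (5, 7), (6, 0), (6, 1), (6, 2), (6, 3), (6, 4), (6, 5), (6, 6), (6, 7), (7, 0), (7, 1), (7, 2), (7, 3), (7, 4), (7, 5), (7, 6), (7, 7)]

Answer: OOOOOOOO
OOOOOOOO
OOOOOOOO
OOOOOOOO
OOOOOOOO
OOOOOOOO
OOOOOOOO
OOOOOOOO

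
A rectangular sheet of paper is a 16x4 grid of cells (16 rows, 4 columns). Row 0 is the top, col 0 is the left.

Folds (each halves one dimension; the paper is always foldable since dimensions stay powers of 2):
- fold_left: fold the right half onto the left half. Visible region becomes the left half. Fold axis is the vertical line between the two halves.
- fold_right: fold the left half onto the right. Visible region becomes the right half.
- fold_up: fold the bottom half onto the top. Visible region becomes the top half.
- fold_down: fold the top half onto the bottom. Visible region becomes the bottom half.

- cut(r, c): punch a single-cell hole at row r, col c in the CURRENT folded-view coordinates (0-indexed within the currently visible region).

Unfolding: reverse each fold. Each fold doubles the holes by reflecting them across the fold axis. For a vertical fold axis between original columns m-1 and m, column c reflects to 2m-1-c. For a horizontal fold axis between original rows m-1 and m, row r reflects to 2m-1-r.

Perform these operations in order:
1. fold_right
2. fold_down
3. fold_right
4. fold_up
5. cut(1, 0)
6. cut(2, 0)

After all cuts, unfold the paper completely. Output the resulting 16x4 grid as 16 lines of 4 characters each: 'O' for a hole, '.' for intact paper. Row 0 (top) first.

Op 1 fold_right: fold axis v@2; visible region now rows[0,16) x cols[2,4) = 16x2
Op 2 fold_down: fold axis h@8; visible region now rows[8,16) x cols[2,4) = 8x2
Op 3 fold_right: fold axis v@3; visible region now rows[8,16) x cols[3,4) = 8x1
Op 4 fold_up: fold axis h@12; visible region now rows[8,12) x cols[3,4) = 4x1
Op 5 cut(1, 0): punch at orig (9,3); cuts so far [(9, 3)]; region rows[8,12) x cols[3,4) = 4x1
Op 6 cut(2, 0): punch at orig (10,3); cuts so far [(9, 3), (10, 3)]; region rows[8,12) x cols[3,4) = 4x1
Unfold 1 (reflect across h@12): 4 holes -> [(9, 3), (10, 3), (13, 3), (14, 3)]
Unfold 2 (reflect across v@3): 8 holes -> [(9, 2), (9, 3), (10, 2), (10, 3), (13, 2), (13, 3), (14, 2), (14, 3)]
Unfold 3 (reflect across h@8): 16 holes -> [(1, 2), (1, 3), (2, 2), (2, 3), (5, 2), (5, 3), (6, 2), (6, 3), (9, 2), (9, 3), (10, 2), (10, 3), (13, 2), (13, 3), (14, 2), (14, 3)]
Unfold 4 (reflect across v@2): 32 holes -> [(1, 0), (1, 1), (1, 2), (1, 3), (2, 0), (2, 1), (2, 2), (2, 3), (5, 0), (5, 1), (5, 2), (5, 3), (6, 0), (6, 1), (6, 2), (6, 3), (9, 0), (9, 1), (9, 2), (9, 3), (10, 0), (10, 1), (10, 2), (10, 3), (13, 0), (13, 1), (13, 2), (13, 3), (14, 0), (14, 1), (14, 2), (14, 3)]

Answer: ....
OOOO
OOOO
....
....
OOOO
OOOO
....
....
OOOO
OOOO
....
....
OOOO
OOOO
....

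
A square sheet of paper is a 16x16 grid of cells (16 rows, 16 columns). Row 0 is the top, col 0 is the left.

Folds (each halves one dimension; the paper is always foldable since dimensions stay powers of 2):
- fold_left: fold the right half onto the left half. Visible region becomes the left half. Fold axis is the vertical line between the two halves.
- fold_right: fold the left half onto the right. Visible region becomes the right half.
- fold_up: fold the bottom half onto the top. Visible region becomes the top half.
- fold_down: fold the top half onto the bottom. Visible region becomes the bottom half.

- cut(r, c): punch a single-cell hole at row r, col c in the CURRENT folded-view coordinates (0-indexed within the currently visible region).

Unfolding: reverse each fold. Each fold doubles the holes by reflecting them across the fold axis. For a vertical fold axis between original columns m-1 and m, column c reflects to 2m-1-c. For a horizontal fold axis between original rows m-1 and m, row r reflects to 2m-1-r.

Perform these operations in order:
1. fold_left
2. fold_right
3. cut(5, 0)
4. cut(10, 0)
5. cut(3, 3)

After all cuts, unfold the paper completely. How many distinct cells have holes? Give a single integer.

Op 1 fold_left: fold axis v@8; visible region now rows[0,16) x cols[0,8) = 16x8
Op 2 fold_right: fold axis v@4; visible region now rows[0,16) x cols[4,8) = 16x4
Op 3 cut(5, 0): punch at orig (5,4); cuts so far [(5, 4)]; region rows[0,16) x cols[4,8) = 16x4
Op 4 cut(10, 0): punch at orig (10,4); cuts so far [(5, 4), (10, 4)]; region rows[0,16) x cols[4,8) = 16x4
Op 5 cut(3, 3): punch at orig (3,7); cuts so far [(3, 7), (5, 4), (10, 4)]; region rows[0,16) x cols[4,8) = 16x4
Unfold 1 (reflect across v@4): 6 holes -> [(3, 0), (3, 7), (5, 3), (5, 4), (10, 3), (10, 4)]
Unfold 2 (reflect across v@8): 12 holes -> [(3, 0), (3, 7), (3, 8), (3, 15), (5, 3), (5, 4), (5, 11), (5, 12), (10, 3), (10, 4), (10, 11), (10, 12)]

Answer: 12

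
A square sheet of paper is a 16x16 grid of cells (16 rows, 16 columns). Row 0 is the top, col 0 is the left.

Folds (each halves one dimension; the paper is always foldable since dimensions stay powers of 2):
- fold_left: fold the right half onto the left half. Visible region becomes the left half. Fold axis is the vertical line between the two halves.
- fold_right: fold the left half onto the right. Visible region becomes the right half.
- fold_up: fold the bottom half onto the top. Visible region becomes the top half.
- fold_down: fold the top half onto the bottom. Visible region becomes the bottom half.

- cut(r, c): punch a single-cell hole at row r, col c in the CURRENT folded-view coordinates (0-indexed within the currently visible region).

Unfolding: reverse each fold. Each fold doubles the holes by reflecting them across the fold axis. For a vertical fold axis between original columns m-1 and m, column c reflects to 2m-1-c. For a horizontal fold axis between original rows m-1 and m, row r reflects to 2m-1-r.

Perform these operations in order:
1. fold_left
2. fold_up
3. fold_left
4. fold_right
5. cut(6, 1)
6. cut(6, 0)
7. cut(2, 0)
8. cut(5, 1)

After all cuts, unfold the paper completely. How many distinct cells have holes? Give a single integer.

Op 1 fold_left: fold axis v@8; visible region now rows[0,16) x cols[0,8) = 16x8
Op 2 fold_up: fold axis h@8; visible region now rows[0,8) x cols[0,8) = 8x8
Op 3 fold_left: fold axis v@4; visible region now rows[0,8) x cols[0,4) = 8x4
Op 4 fold_right: fold axis v@2; visible region now rows[0,8) x cols[2,4) = 8x2
Op 5 cut(6, 1): punch at orig (6,3); cuts so far [(6, 3)]; region rows[0,8) x cols[2,4) = 8x2
Op 6 cut(6, 0): punch at orig (6,2); cuts so far [(6, 2), (6, 3)]; region rows[0,8) x cols[2,4) = 8x2
Op 7 cut(2, 0): punch at orig (2,2); cuts so far [(2, 2), (6, 2), (6, 3)]; region rows[0,8) x cols[2,4) = 8x2
Op 8 cut(5, 1): punch at orig (5,3); cuts so far [(2, 2), (5, 3), (6, 2), (6, 3)]; region rows[0,8) x cols[2,4) = 8x2
Unfold 1 (reflect across v@2): 8 holes -> [(2, 1), (2, 2), (5, 0), (5, 3), (6, 0), (6, 1), (6, 2), (6, 3)]
Unfold 2 (reflect across v@4): 16 holes -> [(2, 1), (2, 2), (2, 5), (2, 6), (5, 0), (5, 3), (5, 4), (5, 7), (6, 0), (6, 1), (6, 2), (6, 3), (6, 4), (6, 5), (6, 6), (6, 7)]
Unfold 3 (reflect across h@8): 32 holes -> [(2, 1), (2, 2), (2, 5), (2, 6), (5, 0), (5, 3), (5, 4), (5, 7), (6, 0), (6, 1), (6, 2), (6, 3), (6, 4), (6, 5), (6, 6), (6, 7), (9, 0), (9, 1), (9, 2), (9, 3), (9, 4), (9, 5), (9, 6), (9, 7), (10, 0), (10, 3), (10, 4), (10, 7), (13, 1), (13, 2), (13, 5), (13, 6)]
Unfold 4 (reflect across v@8): 64 holes -> [(2, 1), (2, 2), (2, 5), (2, 6), (2, 9), (2, 10), (2, 13), (2, 14), (5, 0), (5, 3), (5, 4), (5, 7), (5, 8), (5, 11), (5, 12), (5, 15), (6, 0), (6, 1), (6, 2), (6, 3), (6, 4), (6, 5), (6, 6), (6, 7), (6, 8), (6, 9), (6, 10), (6, 11), (6, 12), (6, 13), (6, 14), (6, 15), (9, 0), (9, 1), (9, 2), (9, 3), (9, 4), (9, 5), (9, 6), (9, 7), (9, 8), (9, 9), (9, 10), (9, 11), (9, 12), (9, 13), (9, 14), (9, 15), (10, 0), (10, 3), (10, 4), (10, 7), (10, 8), (10, 11), (10, 12), (10, 15), (13, 1), (13, 2), (13, 5), (13, 6), (13, 9), (13, 10), (13, 13), (13, 14)]

Answer: 64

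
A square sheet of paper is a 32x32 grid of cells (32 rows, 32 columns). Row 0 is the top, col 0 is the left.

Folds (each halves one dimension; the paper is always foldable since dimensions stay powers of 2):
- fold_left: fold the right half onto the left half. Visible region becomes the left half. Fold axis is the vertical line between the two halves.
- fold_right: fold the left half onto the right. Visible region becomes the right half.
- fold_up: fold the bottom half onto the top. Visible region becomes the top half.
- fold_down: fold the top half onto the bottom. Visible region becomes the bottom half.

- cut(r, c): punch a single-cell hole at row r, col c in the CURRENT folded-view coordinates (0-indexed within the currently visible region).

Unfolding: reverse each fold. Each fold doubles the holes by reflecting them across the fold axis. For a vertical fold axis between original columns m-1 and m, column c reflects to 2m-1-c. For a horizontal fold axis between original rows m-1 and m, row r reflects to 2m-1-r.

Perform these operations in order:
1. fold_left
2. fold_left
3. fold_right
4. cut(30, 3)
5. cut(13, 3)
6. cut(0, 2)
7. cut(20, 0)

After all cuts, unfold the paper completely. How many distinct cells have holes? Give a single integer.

Op 1 fold_left: fold axis v@16; visible region now rows[0,32) x cols[0,16) = 32x16
Op 2 fold_left: fold axis v@8; visible region now rows[0,32) x cols[0,8) = 32x8
Op 3 fold_right: fold axis v@4; visible region now rows[0,32) x cols[4,8) = 32x4
Op 4 cut(30, 3): punch at orig (30,7); cuts so far [(30, 7)]; region rows[0,32) x cols[4,8) = 32x4
Op 5 cut(13, 3): punch at orig (13,7); cuts so far [(13, 7), (30, 7)]; region rows[0,32) x cols[4,8) = 32x4
Op 6 cut(0, 2): punch at orig (0,6); cuts so far [(0, 6), (13, 7), (30, 7)]; region rows[0,32) x cols[4,8) = 32x4
Op 7 cut(20, 0): punch at orig (20,4); cuts so far [(0, 6), (13, 7), (20, 4), (30, 7)]; region rows[0,32) x cols[4,8) = 32x4
Unfold 1 (reflect across v@4): 8 holes -> [(0, 1), (0, 6), (13, 0), (13, 7), (20, 3), (20, 4), (30, 0), (30, 7)]
Unfold 2 (reflect across v@8): 16 holes -> [(0, 1), (0, 6), (0, 9), (0, 14), (13, 0), (13, 7), (13, 8), (13, 15), (20, 3), (20, 4), (20, 11), (20, 12), (30, 0), (30, 7), (30, 8), (30, 15)]
Unfold 3 (reflect across v@16): 32 holes -> [(0, 1), (0, 6), (0, 9), (0, 14), (0, 17), (0, 22), (0, 25), (0, 30), (13, 0), (13, 7), (13, 8), (13, 15), (13, 16), (13, 23), (13, 24), (13, 31), (20, 3), (20, 4), (20, 11), (20, 12), (20, 19), (20, 20), (20, 27), (20, 28), (30, 0), (30, 7), (30, 8), (30, 15), (30, 16), (30, 23), (30, 24), (30, 31)]

Answer: 32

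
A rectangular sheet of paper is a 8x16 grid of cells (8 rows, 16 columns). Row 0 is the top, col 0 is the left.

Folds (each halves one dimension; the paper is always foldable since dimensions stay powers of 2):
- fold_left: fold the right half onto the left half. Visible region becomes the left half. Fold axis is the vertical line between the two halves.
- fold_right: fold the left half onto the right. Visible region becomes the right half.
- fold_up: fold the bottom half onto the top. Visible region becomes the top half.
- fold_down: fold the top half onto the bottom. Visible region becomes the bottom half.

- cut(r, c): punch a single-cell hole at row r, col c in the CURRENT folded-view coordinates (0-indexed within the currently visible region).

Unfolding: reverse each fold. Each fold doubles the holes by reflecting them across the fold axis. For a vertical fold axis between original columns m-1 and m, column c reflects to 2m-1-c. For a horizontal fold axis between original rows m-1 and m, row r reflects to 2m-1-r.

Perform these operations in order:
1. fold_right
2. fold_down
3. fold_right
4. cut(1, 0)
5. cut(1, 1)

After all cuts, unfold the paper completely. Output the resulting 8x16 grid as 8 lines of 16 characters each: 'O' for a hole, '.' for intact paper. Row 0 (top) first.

Answer: ................
................
..OOOO....OOOO..
................
................
..OOOO....OOOO..
................
................

Derivation:
Op 1 fold_right: fold axis v@8; visible region now rows[0,8) x cols[8,16) = 8x8
Op 2 fold_down: fold axis h@4; visible region now rows[4,8) x cols[8,16) = 4x8
Op 3 fold_right: fold axis v@12; visible region now rows[4,8) x cols[12,16) = 4x4
Op 4 cut(1, 0): punch at orig (5,12); cuts so far [(5, 12)]; region rows[4,8) x cols[12,16) = 4x4
Op 5 cut(1, 1): punch at orig (5,13); cuts so far [(5, 12), (5, 13)]; region rows[4,8) x cols[12,16) = 4x4
Unfold 1 (reflect across v@12): 4 holes -> [(5, 10), (5, 11), (5, 12), (5, 13)]
Unfold 2 (reflect across h@4): 8 holes -> [(2, 10), (2, 11), (2, 12), (2, 13), (5, 10), (5, 11), (5, 12), (5, 13)]
Unfold 3 (reflect across v@8): 16 holes -> [(2, 2), (2, 3), (2, 4), (2, 5), (2, 10), (2, 11), (2, 12), (2, 13), (5, 2), (5, 3), (5, 4), (5, 5), (5, 10), (5, 11), (5, 12), (5, 13)]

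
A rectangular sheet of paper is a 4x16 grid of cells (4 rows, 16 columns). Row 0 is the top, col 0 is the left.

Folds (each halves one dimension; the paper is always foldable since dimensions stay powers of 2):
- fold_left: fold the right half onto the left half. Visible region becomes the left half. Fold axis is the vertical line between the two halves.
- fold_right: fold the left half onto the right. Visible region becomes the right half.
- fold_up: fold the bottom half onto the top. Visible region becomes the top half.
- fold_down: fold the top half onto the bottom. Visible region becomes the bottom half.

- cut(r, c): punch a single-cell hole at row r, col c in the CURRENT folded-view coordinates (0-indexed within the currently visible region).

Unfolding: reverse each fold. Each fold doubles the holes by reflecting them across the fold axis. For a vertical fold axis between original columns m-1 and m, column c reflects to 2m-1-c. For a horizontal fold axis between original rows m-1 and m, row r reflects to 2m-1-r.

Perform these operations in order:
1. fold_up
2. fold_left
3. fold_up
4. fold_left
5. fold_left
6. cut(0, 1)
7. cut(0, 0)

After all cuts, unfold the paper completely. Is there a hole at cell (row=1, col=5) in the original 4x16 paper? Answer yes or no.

Answer: yes

Derivation:
Op 1 fold_up: fold axis h@2; visible region now rows[0,2) x cols[0,16) = 2x16
Op 2 fold_left: fold axis v@8; visible region now rows[0,2) x cols[0,8) = 2x8
Op 3 fold_up: fold axis h@1; visible region now rows[0,1) x cols[0,8) = 1x8
Op 4 fold_left: fold axis v@4; visible region now rows[0,1) x cols[0,4) = 1x4
Op 5 fold_left: fold axis v@2; visible region now rows[0,1) x cols[0,2) = 1x2
Op 6 cut(0, 1): punch at orig (0,1); cuts so far [(0, 1)]; region rows[0,1) x cols[0,2) = 1x2
Op 7 cut(0, 0): punch at orig (0,0); cuts so far [(0, 0), (0, 1)]; region rows[0,1) x cols[0,2) = 1x2
Unfold 1 (reflect across v@2): 4 holes -> [(0, 0), (0, 1), (0, 2), (0, 3)]
Unfold 2 (reflect across v@4): 8 holes -> [(0, 0), (0, 1), (0, 2), (0, 3), (0, 4), (0, 5), (0, 6), (0, 7)]
Unfold 3 (reflect across h@1): 16 holes -> [(0, 0), (0, 1), (0, 2), (0, 3), (0, 4), (0, 5), (0, 6), (0, 7), (1, 0), (1, 1), (1, 2), (1, 3), (1, 4), (1, 5), (1, 6), (1, 7)]
Unfold 4 (reflect across v@8): 32 holes -> [(0, 0), (0, 1), (0, 2), (0, 3), (0, 4), (0, 5), (0, 6), (0, 7), (0, 8), (0, 9), (0, 10), (0, 11), (0, 12), (0, 13), (0, 14), (0, 15), (1, 0), (1, 1), (1, 2), (1, 3), (1, 4), (1, 5), (1, 6), (1, 7), (1, 8), (1, 9), (1, 10), (1, 11), (1, 12), (1, 13), (1, 14), (1, 15)]
Unfold 5 (reflect across h@2): 64 holes -> [(0, 0), (0, 1), (0, 2), (0, 3), (0, 4), (0, 5), (0, 6), (0, 7), (0, 8), (0, 9), (0, 10), (0, 11), (0, 12), (0, 13), (0, 14), (0, 15), (1, 0), (1, 1), (1, 2), (1, 3), (1, 4), (1, 5), (1, 6), (1, 7), (1, 8), (1, 9), (1, 10), (1, 11), (1, 12), (1, 13), (1, 14), (1, 15), (2, 0), (2, 1), (2, 2), (2, 3), (2, 4), (2, 5), (2, 6), (2, 7), (2, 8), (2, 9), (2, 10), (2, 11), (2, 12), (2, 13), (2, 14), (2, 15), (3, 0), (3, 1), (3, 2), (3, 3), (3, 4), (3, 5), (3, 6), (3, 7), (3, 8), (3, 9), (3, 10), (3, 11), (3, 12), (3, 13), (3, 14), (3, 15)]
Holes: [(0, 0), (0, 1), (0, 2), (0, 3), (0, 4), (0, 5), (0, 6), (0, 7), (0, 8), (0, 9), (0, 10), (0, 11), (0, 12), (0, 13), (0, 14), (0, 15), (1, 0), (1, 1), (1, 2), (1, 3), (1, 4), (1, 5), (1, 6), (1, 7), (1, 8), (1, 9), (1, 10), (1, 11), (1, 12), (1, 13), (1, 14), (1, 15), (2, 0), (2, 1), (2, 2), (2, 3), (2, 4), (2, 5), (2, 6), (2, 7), (2, 8), (2, 9), (2, 10), (2, 11), (2, 12), (2, 13), (2, 14), (2, 15), (3, 0), (3, 1), (3, 2), (3, 3), (3, 4), (3, 5), (3, 6), (3, 7), (3, 8), (3, 9), (3, 10), (3, 11), (3, 12), (3, 13), (3, 14), (3, 15)]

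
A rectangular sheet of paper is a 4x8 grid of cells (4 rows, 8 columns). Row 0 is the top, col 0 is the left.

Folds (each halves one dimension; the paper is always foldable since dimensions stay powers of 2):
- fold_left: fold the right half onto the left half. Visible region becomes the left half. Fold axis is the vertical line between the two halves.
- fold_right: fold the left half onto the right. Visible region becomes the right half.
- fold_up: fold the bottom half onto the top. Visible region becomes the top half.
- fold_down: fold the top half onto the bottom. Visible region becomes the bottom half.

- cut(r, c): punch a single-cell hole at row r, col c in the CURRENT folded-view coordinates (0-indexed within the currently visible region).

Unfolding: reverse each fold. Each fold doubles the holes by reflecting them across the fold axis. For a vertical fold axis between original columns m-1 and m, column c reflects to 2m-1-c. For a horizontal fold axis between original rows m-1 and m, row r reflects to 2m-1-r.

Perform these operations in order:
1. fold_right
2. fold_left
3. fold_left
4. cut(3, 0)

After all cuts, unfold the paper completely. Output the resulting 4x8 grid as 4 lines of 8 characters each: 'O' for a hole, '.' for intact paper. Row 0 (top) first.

Answer: ........
........
........
OOOOOOOO

Derivation:
Op 1 fold_right: fold axis v@4; visible region now rows[0,4) x cols[4,8) = 4x4
Op 2 fold_left: fold axis v@6; visible region now rows[0,4) x cols[4,6) = 4x2
Op 3 fold_left: fold axis v@5; visible region now rows[0,4) x cols[4,5) = 4x1
Op 4 cut(3, 0): punch at orig (3,4); cuts so far [(3, 4)]; region rows[0,4) x cols[4,5) = 4x1
Unfold 1 (reflect across v@5): 2 holes -> [(3, 4), (3, 5)]
Unfold 2 (reflect across v@6): 4 holes -> [(3, 4), (3, 5), (3, 6), (3, 7)]
Unfold 3 (reflect across v@4): 8 holes -> [(3, 0), (3, 1), (3, 2), (3, 3), (3, 4), (3, 5), (3, 6), (3, 7)]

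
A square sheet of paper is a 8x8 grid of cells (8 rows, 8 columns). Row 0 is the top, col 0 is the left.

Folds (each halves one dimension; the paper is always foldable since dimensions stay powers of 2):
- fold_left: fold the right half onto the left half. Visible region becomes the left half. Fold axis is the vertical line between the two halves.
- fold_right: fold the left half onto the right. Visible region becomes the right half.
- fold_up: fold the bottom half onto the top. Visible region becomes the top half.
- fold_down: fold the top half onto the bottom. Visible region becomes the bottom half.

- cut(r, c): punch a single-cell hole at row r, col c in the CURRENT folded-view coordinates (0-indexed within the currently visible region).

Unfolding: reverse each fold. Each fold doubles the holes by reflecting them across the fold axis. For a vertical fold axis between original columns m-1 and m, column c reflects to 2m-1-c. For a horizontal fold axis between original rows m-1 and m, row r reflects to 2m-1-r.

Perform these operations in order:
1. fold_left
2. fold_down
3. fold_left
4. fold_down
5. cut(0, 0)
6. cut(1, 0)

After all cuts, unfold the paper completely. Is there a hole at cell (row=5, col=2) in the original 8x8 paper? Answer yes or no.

Op 1 fold_left: fold axis v@4; visible region now rows[0,8) x cols[0,4) = 8x4
Op 2 fold_down: fold axis h@4; visible region now rows[4,8) x cols[0,4) = 4x4
Op 3 fold_left: fold axis v@2; visible region now rows[4,8) x cols[0,2) = 4x2
Op 4 fold_down: fold axis h@6; visible region now rows[6,8) x cols[0,2) = 2x2
Op 5 cut(0, 0): punch at orig (6,0); cuts so far [(6, 0)]; region rows[6,8) x cols[0,2) = 2x2
Op 6 cut(1, 0): punch at orig (7,0); cuts so far [(6, 0), (7, 0)]; region rows[6,8) x cols[0,2) = 2x2
Unfold 1 (reflect across h@6): 4 holes -> [(4, 0), (5, 0), (6, 0), (7, 0)]
Unfold 2 (reflect across v@2): 8 holes -> [(4, 0), (4, 3), (5, 0), (5, 3), (6, 0), (6, 3), (7, 0), (7, 3)]
Unfold 3 (reflect across h@4): 16 holes -> [(0, 0), (0, 3), (1, 0), (1, 3), (2, 0), (2, 3), (3, 0), (3, 3), (4, 0), (4, 3), (5, 0), (5, 3), (6, 0), (6, 3), (7, 0), (7, 3)]
Unfold 4 (reflect across v@4): 32 holes -> [(0, 0), (0, 3), (0, 4), (0, 7), (1, 0), (1, 3), (1, 4), (1, 7), (2, 0), (2, 3), (2, 4), (2, 7), (3, 0), (3, 3), (3, 4), (3, 7), (4, 0), (4, 3), (4, 4), (4, 7), (5, 0), (5, 3), (5, 4), (5, 7), (6, 0), (6, 3), (6, 4), (6, 7), (7, 0), (7, 3), (7, 4), (7, 7)]
Holes: [(0, 0), (0, 3), (0, 4), (0, 7), (1, 0), (1, 3), (1, 4), (1, 7), (2, 0), (2, 3), (2, 4), (2, 7), (3, 0), (3, 3), (3, 4), (3, 7), (4, 0), (4, 3), (4, 4), (4, 7), (5, 0), (5, 3), (5, 4), (5, 7), (6, 0), (6, 3), (6, 4), (6, 7), (7, 0), (7, 3), (7, 4), (7, 7)]

Answer: no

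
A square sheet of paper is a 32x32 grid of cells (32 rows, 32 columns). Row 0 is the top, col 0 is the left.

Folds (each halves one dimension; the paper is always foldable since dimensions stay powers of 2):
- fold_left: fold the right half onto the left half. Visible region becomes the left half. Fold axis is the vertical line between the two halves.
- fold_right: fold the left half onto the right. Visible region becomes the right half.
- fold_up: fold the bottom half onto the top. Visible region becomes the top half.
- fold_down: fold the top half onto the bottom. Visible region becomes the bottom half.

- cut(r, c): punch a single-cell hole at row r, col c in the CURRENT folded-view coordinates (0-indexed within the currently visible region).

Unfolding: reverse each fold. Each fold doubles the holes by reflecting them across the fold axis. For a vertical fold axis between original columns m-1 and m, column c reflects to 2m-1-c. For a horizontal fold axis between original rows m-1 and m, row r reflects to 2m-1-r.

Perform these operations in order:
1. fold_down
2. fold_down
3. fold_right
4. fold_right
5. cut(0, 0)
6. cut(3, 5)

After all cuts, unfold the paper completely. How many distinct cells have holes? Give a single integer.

Op 1 fold_down: fold axis h@16; visible region now rows[16,32) x cols[0,32) = 16x32
Op 2 fold_down: fold axis h@24; visible region now rows[24,32) x cols[0,32) = 8x32
Op 3 fold_right: fold axis v@16; visible region now rows[24,32) x cols[16,32) = 8x16
Op 4 fold_right: fold axis v@24; visible region now rows[24,32) x cols[24,32) = 8x8
Op 5 cut(0, 0): punch at orig (24,24); cuts so far [(24, 24)]; region rows[24,32) x cols[24,32) = 8x8
Op 6 cut(3, 5): punch at orig (27,29); cuts so far [(24, 24), (27, 29)]; region rows[24,32) x cols[24,32) = 8x8
Unfold 1 (reflect across v@24): 4 holes -> [(24, 23), (24, 24), (27, 18), (27, 29)]
Unfold 2 (reflect across v@16): 8 holes -> [(24, 7), (24, 8), (24, 23), (24, 24), (27, 2), (27, 13), (27, 18), (27, 29)]
Unfold 3 (reflect across h@24): 16 holes -> [(20, 2), (20, 13), (20, 18), (20, 29), (23, 7), (23, 8), (23, 23), (23, 24), (24, 7), (24, 8), (24, 23), (24, 24), (27, 2), (27, 13), (27, 18), (27, 29)]
Unfold 4 (reflect across h@16): 32 holes -> [(4, 2), (4, 13), (4, 18), (4, 29), (7, 7), (7, 8), (7, 23), (7, 24), (8, 7), (8, 8), (8, 23), (8, 24), (11, 2), (11, 13), (11, 18), (11, 29), (20, 2), (20, 13), (20, 18), (20, 29), (23, 7), (23, 8), (23, 23), (23, 24), (24, 7), (24, 8), (24, 23), (24, 24), (27, 2), (27, 13), (27, 18), (27, 29)]

Answer: 32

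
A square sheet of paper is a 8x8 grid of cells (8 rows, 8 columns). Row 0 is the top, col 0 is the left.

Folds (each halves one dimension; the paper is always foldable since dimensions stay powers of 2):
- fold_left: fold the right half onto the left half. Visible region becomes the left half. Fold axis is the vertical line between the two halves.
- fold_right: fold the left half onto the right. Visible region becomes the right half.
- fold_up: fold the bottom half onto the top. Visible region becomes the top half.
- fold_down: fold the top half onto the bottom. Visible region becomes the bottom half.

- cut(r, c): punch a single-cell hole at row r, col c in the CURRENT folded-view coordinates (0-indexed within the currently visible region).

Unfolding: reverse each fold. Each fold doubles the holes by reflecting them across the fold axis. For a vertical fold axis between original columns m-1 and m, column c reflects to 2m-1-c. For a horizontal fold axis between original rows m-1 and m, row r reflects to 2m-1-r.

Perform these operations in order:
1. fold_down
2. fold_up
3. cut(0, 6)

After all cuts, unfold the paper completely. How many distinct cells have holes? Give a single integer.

Answer: 4

Derivation:
Op 1 fold_down: fold axis h@4; visible region now rows[4,8) x cols[0,8) = 4x8
Op 2 fold_up: fold axis h@6; visible region now rows[4,6) x cols[0,8) = 2x8
Op 3 cut(0, 6): punch at orig (4,6); cuts so far [(4, 6)]; region rows[4,6) x cols[0,8) = 2x8
Unfold 1 (reflect across h@6): 2 holes -> [(4, 6), (7, 6)]
Unfold 2 (reflect across h@4): 4 holes -> [(0, 6), (3, 6), (4, 6), (7, 6)]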